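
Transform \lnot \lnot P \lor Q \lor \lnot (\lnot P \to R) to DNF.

\lnot \lnot P \lor Q \lor \lnot (\lnot P \to R)
≡ \lnot \lnot P \lor Q \lor \lnot (\lnot \lnot P \lor R)   [eliminate \to]
≡ P \lor Q \lor \lnot (\lnot \lnot P \lor R)   [double negation]
≡ P \lor Q \lor \lnot \lnot \lnot P \land \lnot R   [De Morgan]
≡ P \lor Q \lor \lnot P \land \lnot R   [double negation]

P \lor Q \lor \lnot P \land \lnot R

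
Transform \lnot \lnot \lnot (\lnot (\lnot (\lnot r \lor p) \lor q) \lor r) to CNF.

(r \lor q) \land (\lnot p \lor q) \land \lnot r

\lnot \lnot \lnot (\lnot (\lnot (\lnot r \lor p) \lor q) \lor r)
≡ \lnot (\lnot (\lnot (\lnot r \lor p) \lor q) \lor r)   [double negation]
≡ \lnot \lnot (\lnot (\lnot r \lor p) \lor q) \land \lnot r   [De Morgan]
≡ (\lnot (\lnot r \lor p) \lor q) \land \lnot r   [double negation]
≡ ((\lnot \lnot r \land \lnot p) \lor q) \land \lnot r   [De Morgan]
≡ ((r \land \lnot p) \lor q) \land \lnot r   [double negation]
≡ (r \lor q) \land (\lnot p \lor q) \land \lnot r   [distribute \lor over \land]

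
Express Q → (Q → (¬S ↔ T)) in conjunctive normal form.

Q → (Q → (¬S ↔ T))
≡ ¬Q ∨ (Q → (¬S ↔ T))   — eliminate →
≡ ¬Q ∨ ¬Q ∨ (¬S ↔ T)   — eliminate →
≡ ¬Q ∨ ¬Q ∨ ((¬S → T) ∧ (T → ¬S))   — eliminate ↔
≡ ¬Q ∨ ¬Q ∨ ((¬¬S ∨ T) ∧ (T → ¬S))   — eliminate →
≡ ¬Q ∨ ¬Q ∨ ((¬¬S ∨ T) ∧ (¬T ∨ ¬S))   — eliminate →
≡ ¬Q ∨ ¬Q ∨ ((S ∨ T) ∧ (¬T ∨ ¬S))   — double negation
≡ (¬Q ∨ ¬Q ∨ S ∨ T) ∧ (¬Q ∨ ¬Q ∨ ¬T ∨ ¬S)   — distribute ∨ over ∧
≡ (¬Q ∨ S ∨ T) ∧ (¬Q ∨ ¬T ∨ ¬S)   — simplify

(¬Q ∨ S ∨ T) ∧ (¬Q ∨ ¬T ∨ ¬S)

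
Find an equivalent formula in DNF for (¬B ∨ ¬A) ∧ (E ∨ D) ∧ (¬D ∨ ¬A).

(¬B ∨ ¬A) ∧ (E ∨ D) ∧ (¬D ∨ ¬A)
≡ (¬B ∧ E ∧ ¬D) ∨ (¬B ∧ E ∧ ¬A) ∨ (¬B ∧ D ∧ ¬D) ∨ (¬B ∧ D ∧ ¬A) ∨ (¬A ∧ E ∧ ¬D) ∨ (¬A ∧ E ∧ ¬A) ∨ (¬A ∧ D ∧ ¬D) ∨ (¬A ∧ D ∧ ¬A)   [distribute ∧ over ∨]
≡ (¬B ∧ E ∧ ¬D) ∨ (¬A ∧ E) ∨ (¬A ∧ D)   [simplify]

(¬B ∧ E ∧ ¬D) ∨ (¬A ∧ E) ∨ (¬A ∧ D)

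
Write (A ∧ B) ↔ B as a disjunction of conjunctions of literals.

(A ∧ B) ↔ B
= ((A ∧ B) → B) ∧ (B → (A ∧ B))   [eliminate ↔]
= (¬(A ∧ B) ∨ B) ∧ (B → (A ∧ B))   [eliminate →]
= (¬(A ∧ B) ∨ B) ∧ (¬B ∨ (A ∧ B))   [eliminate →]
= (¬A ∨ ¬B ∨ B) ∧ (¬B ∨ (A ∧ B))   [De Morgan]
= (¬A ∧ ¬B) ∨ (¬A ∧ A ∧ B) ∨ (¬B ∧ ¬B) ∨ (¬B ∧ A ∧ B) ∨ (B ∧ ¬B) ∨ (B ∧ A ∧ B)   [distribute ∧ over ∨]
= ¬B ∨ (B ∧ A)   [simplify]

¬B ∨ (B ∧ A)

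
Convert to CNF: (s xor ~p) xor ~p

(s xor ~p) xor ~p
≡ ((s xor ~p) | ~p) & ~((s xor ~p) & ~p)   (expand xor)
≡ (((s | ~p) & ~(s & ~p)) | ~p) & ~((s xor ~p) & ~p)   (expand xor)
≡ (((s | ~p) & ~(s & ~p)) | ~p) & ~((s | ~p) & ~(s & ~p) & ~p)   (expand xor)
≡ (((s | ~p) & (~s | ~~p)) | ~p) & ~((s | ~p) & ~(s & ~p) & ~p)   (De Morgan)
≡ (((s | ~p) & (~s | p)) | ~p) & ~((s | ~p) & ~(s & ~p) & ~p)   (double negation)
≡ (((s | ~p) & (~s | p)) | ~p) & (~(s | ~p) | ~~(s & ~p) | ~~p)   (De Morgan)
≡ (((s | ~p) & (~s | p)) | ~p) & ((~s & ~~p) | ~~(s & ~p) | ~~p)   (De Morgan)
≡ (((s | ~p) & (~s | p)) | ~p) & ((~s & p) | ~~(s & ~p) | ~~p)   (double negation)
≡ (((s | ~p) & (~s | p)) | ~p) & ((~s & p) | (s & ~p) | ~~p)   (double negation)
≡ (((s | ~p) & (~s | p)) | ~p) & ((~s & p) | (s & ~p) | p)   (double negation)
≡ (s | ~p | ~p) & (~s | p | ~p) & (~s | s | p) & (~s | ~p | p) & (p | s | p) & (p | ~p | p)   (distribute | over &)
≡ (s | ~p) & (p | s)   (simplify)

(s | ~p) & (p | s)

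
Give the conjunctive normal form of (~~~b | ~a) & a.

(~~~b | ~a) & a
⇔ (~b | ~a) & a   (double negation)

(~b | ~a) & a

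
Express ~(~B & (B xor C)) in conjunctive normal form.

B | ~C

~(~B & (B xor C))
≡ ~(~B & (B | C) & ~(B & C))   [expand xor]
≡ ~~B | ~(B | C) | ~~(B & C)   [De Morgan]
≡ B | ~(B | C) | ~~(B & C)   [double negation]
≡ B | (~B & ~C) | ~~(B & C)   [De Morgan]
≡ B | (~B & ~C) | (B & C)   [double negation]
≡ (B | ~B | B) & (B | ~B | C) & (B | ~C | B) & (B | ~C | C)   [distribute | over &]
≡ B | ~C   [simplify]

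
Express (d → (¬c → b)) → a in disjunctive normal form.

(d ∧ ¬c ∧ ¬b) ∨ a

(d → (¬c → b)) → a
= ¬(d → (¬c → b)) ∨ a   (eliminate →)
= ¬(¬d ∨ (¬c → b)) ∨ a   (eliminate →)
= ¬(¬d ∨ ¬¬c ∨ b) ∨ a   (eliminate →)
= (¬¬d ∧ ¬¬¬c ∧ ¬b) ∨ a   (De Morgan)
= (d ∧ ¬¬¬c ∧ ¬b) ∨ a   (double negation)
= (d ∧ ¬c ∧ ¬b) ∨ a   (double negation)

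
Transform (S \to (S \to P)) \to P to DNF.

(S \land \lnot P) \lor P

(S \to (S \to P)) \to P
≡ \lnot (S \to (S \to P)) \lor P   [eliminate \to]
≡ \lnot (\lnot S \lor (S \to P)) \lor P   [eliminate \to]
≡ \lnot (\lnot S \lor \lnot S \lor P) \lor P   [eliminate \to]
≡ (\lnot \lnot S \land \lnot \lnot S \land \lnot P) \lor P   [De Morgan]
≡ (S \land \lnot \lnot S \land \lnot P) \lor P   [double negation]
≡ (S \land S \land \lnot P) \lor P   [double negation]
≡ (S \land \lnot P) \lor P   [simplify]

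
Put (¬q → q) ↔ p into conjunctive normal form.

(¬q ∨ p) ∧ (¬p ∨ q)

(¬q → q) ↔ p
≡ ((¬q → q) → p) ∧ (p → (¬q → q))   [eliminate ↔]
≡ (¬(¬q → q) ∨ p) ∧ (p → (¬q → q))   [eliminate →]
≡ (¬(¬¬q ∨ q) ∨ p) ∧ (p → (¬q → q))   [eliminate →]
≡ (¬(¬¬q ∨ q) ∨ p) ∧ (¬p ∨ (¬q → q))   [eliminate →]
≡ (¬(¬¬q ∨ q) ∨ p) ∧ (¬p ∨ ¬¬q ∨ q)   [eliminate →]
≡ ((¬¬¬q ∧ ¬q) ∨ p) ∧ (¬p ∨ ¬¬q ∨ q)   [De Morgan]
≡ ((¬q ∧ ¬q) ∨ p) ∧ (¬p ∨ ¬¬q ∨ q)   [double negation]
≡ ((¬q ∧ ¬q) ∨ p) ∧ (¬p ∨ q ∨ q)   [double negation]
≡ (¬q ∨ p) ∧ (¬q ∨ p) ∧ (¬p ∨ q ∨ q)   [distribute ∨ over ∧]
≡ (¬q ∨ p) ∧ (¬p ∨ q)   [simplify]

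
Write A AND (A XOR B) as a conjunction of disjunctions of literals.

A AND (NOT A OR NOT B)

A AND (A XOR B)
≡ A AND (A OR B) AND NOT (A AND B)   [expand XOR]
≡ A AND (A OR B) AND (NOT A OR NOT B)   [De Morgan]
≡ A AND (NOT A OR NOT B)   [simplify]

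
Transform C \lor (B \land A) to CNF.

(C \lor B) \land (C \lor A)

C \lor (B \land A)
⇔ (C \lor B) \land (C \lor A)   [distribute \lor over \land]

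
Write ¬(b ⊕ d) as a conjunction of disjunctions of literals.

¬(b ⊕ d)
⇔ ¬((b ∨ d) ∧ ¬(b ∧ d))   [expand ⊕]
⇔ ¬(b ∨ d) ∨ ¬¬(b ∧ d)   [De Morgan]
⇔ (¬b ∧ ¬d) ∨ ¬¬(b ∧ d)   [De Morgan]
⇔ (¬b ∧ ¬d) ∨ (b ∧ d)   [double negation]
⇔ (¬b ∨ b) ∧ (¬b ∨ d) ∧ (¬d ∨ b) ∧ (¬d ∨ d)   [distribute ∨ over ∧]
⇔ (¬b ∨ d) ∧ (¬d ∨ b)   [simplify]

(¬b ∨ d) ∧ (¬d ∨ b)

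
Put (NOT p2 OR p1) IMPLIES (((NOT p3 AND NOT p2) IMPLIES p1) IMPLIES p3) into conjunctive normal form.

(NOT p2 OR p1) IMPLIES (((NOT p3 AND NOT p2) IMPLIES p1) IMPLIES p3)
≡ NOT (NOT p2 OR p1) OR (((NOT p3 AND NOT p2) IMPLIES p1) IMPLIES p3)   (eliminate IMPLIES)
≡ NOT (NOT p2 OR p1) OR NOT ((NOT p3 AND NOT p2) IMPLIES p1) OR p3   (eliminate IMPLIES)
≡ NOT (NOT p2 OR p1) OR NOT (NOT (NOT p3 AND NOT p2) OR p1) OR p3   (eliminate IMPLIES)
≡ (NOT NOT p2 AND NOT p1) OR NOT (NOT (NOT p3 AND NOT p2) OR p1) OR p3   (De Morgan)
≡ (p2 AND NOT p1) OR NOT (NOT (NOT p3 AND NOT p2) OR p1) OR p3   (double negation)
≡ (p2 AND NOT p1) OR (NOT NOT (NOT p3 AND NOT p2) AND NOT p1) OR p3   (De Morgan)
≡ (p2 AND NOT p1) OR (NOT p3 AND NOT p2 AND NOT p1) OR p3   (double negation)
≡ (p2 OR NOT p3 OR p3) AND (p2 OR NOT p2 OR p3) AND (p2 OR NOT p1 OR p3) AND (NOT p1 OR NOT p3 OR p3) AND (NOT p1 OR NOT p2 OR p3) AND (NOT p1 OR NOT p1 OR p3)   (distribute OR over AND)
≡ NOT p1 OR p3   (simplify)

NOT p1 OR p3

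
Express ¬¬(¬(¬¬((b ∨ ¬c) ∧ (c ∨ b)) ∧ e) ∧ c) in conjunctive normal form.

(¬b ∨ ¬e) ∧ c

¬¬(¬(¬¬((b ∨ ¬c) ∧ (c ∨ b)) ∧ e) ∧ c)
≡ ¬(¬¬((b ∨ ¬c) ∧ (c ∨ b)) ∧ e) ∧ c   (double negation)
≡ (¬¬¬((b ∨ ¬c) ∧ (c ∨ b)) ∨ ¬e) ∧ c   (De Morgan)
≡ (¬((b ∨ ¬c) ∧ (c ∨ b)) ∨ ¬e) ∧ c   (double negation)
≡ (¬(b ∨ ¬c) ∨ ¬(c ∨ b) ∨ ¬e) ∧ c   (De Morgan)
≡ ((¬b ∧ ¬¬c) ∨ ¬(c ∨ b) ∨ ¬e) ∧ c   (De Morgan)
≡ ((¬b ∧ c) ∨ ¬(c ∨ b) ∨ ¬e) ∧ c   (double negation)
≡ ((¬b ∧ c) ∨ (¬c ∧ ¬b) ∨ ¬e) ∧ c   (De Morgan)
≡ (¬b ∨ ¬c ∨ ¬e) ∧ (¬b ∨ ¬b ∨ ¬e) ∧ (c ∨ ¬c ∨ ¬e) ∧ (c ∨ ¬b ∨ ¬e) ∧ c   (distribute ∨ over ∧)
≡ (¬b ∨ ¬e) ∧ c   (simplify)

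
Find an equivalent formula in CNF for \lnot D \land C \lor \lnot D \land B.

\lnot D \land (C \lor B)

\lnot D \land C \lor \lnot D \land B
≡ (\lnot D \lor \lnot D) \land (\lnot D \lor B) \land (C \lor \lnot D) \land (C \lor B)
≡ \lnot D \land (C \lor B)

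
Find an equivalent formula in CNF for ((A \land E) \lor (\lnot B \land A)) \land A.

A \land (E \lor \lnot B)

((A \land E) \lor (\lnot B \land A)) \land A
≡ (A \lor \lnot B) \land (A \lor A) \land (E \lor \lnot B) \land (E \lor A) \land A   (distribute \lor over \land)
≡ A \land (E \lor \lnot B)   (simplify)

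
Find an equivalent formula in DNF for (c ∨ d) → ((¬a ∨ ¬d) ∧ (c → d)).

(¬c ∧ ¬d) ∨ (¬a ∧ ¬c) ∨ (¬a ∧ d)

(c ∨ d) → ((¬a ∨ ¬d) ∧ (c → d))
⇔ ¬(c ∨ d) ∨ ((¬a ∨ ¬d) ∧ (c → d))
⇔ ¬(c ∨ d) ∨ ((¬a ∨ ¬d) ∧ (¬c ∨ d))
⇔ (¬c ∧ ¬d) ∨ ((¬a ∨ ¬d) ∧ (¬c ∨ d))
⇔ (¬c ∧ ¬d) ∨ (¬a ∧ ¬c) ∨ (¬a ∧ d) ∨ (¬d ∧ ¬c) ∨ (¬d ∧ d)
⇔ (¬c ∧ ¬d) ∨ (¬a ∧ ¬c) ∨ (¬a ∧ d)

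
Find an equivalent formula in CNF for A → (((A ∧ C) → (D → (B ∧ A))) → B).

A → (((A ∧ C) → (D → (B ∧ A))) → B)
= ¬A ∨ (((A ∧ C) → (D → (B ∧ A))) → B)   [eliminate →]
= ¬A ∨ ¬((A ∧ C) → (D → (B ∧ A))) ∨ B   [eliminate →]
= ¬A ∨ ¬(¬(A ∧ C) ∨ (D → (B ∧ A))) ∨ B   [eliminate →]
= ¬A ∨ ¬(¬(A ∧ C) ∨ ¬D ∨ (B ∧ A)) ∨ B   [eliminate →]
= ¬A ∨ (¬¬(A ∧ C) ∧ ¬¬D ∧ ¬(B ∧ A)) ∨ B   [De Morgan]
= ¬A ∨ (A ∧ C ∧ ¬¬D ∧ ¬(B ∧ A)) ∨ B   [double negation]
= ¬A ∨ (A ∧ C ∧ D ∧ ¬(B ∧ A)) ∨ B   [double negation]
= ¬A ∨ (A ∧ C ∧ D ∧ (¬B ∨ ¬A)) ∨ B   [De Morgan]
= (¬A ∨ A ∨ B) ∧ (¬A ∨ C ∨ B) ∧ (¬A ∨ D ∨ B) ∧ (¬A ∨ ¬B ∨ ¬A ∨ B)   [distribute ∨ over ∧]
= (¬A ∨ C ∨ B) ∧ (¬A ∨ D ∨ B)   [simplify]

(¬A ∨ C ∨ B) ∧ (¬A ∨ D ∨ B)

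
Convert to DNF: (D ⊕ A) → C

(¬D ∧ ¬A) ∨ (A ∧ D) ∨ C

(D ⊕ A) → C
= ¬(D ⊕ A) ∨ C   [eliminate →]
= ¬((D ∧ ¬A) ∨ (¬D ∧ A)) ∨ C   [expand ⊕]
= (¬(D ∧ ¬A) ∧ ¬(¬D ∧ A)) ∨ C   [De Morgan]
= ((¬D ∨ ¬¬A) ∧ ¬(¬D ∧ A)) ∨ C   [De Morgan]
= ((¬D ∨ A) ∧ ¬(¬D ∧ A)) ∨ C   [double negation]
= ((¬D ∨ A) ∧ (¬¬D ∨ ¬A)) ∨ C   [De Morgan]
= ((¬D ∨ A) ∧ (D ∨ ¬A)) ∨ C   [double negation]
= (¬D ∧ D) ∨ (¬D ∧ ¬A) ∨ (A ∧ D) ∨ (A ∧ ¬A) ∨ C   [distribute ∧ over ∨]
= (¬D ∧ ¬A) ∨ (A ∧ D) ∨ C   [simplify]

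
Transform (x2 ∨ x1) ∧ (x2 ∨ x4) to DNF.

(x2 ∨ x1) ∧ (x2 ∨ x4)
= (x2 ∧ x2) ∨ (x2 ∧ x4) ∨ (x1 ∧ x2) ∨ (x1 ∧ x4)   — distribute ∧ over ∨
= x2 ∨ (x1 ∧ x4)   — simplify

x2 ∨ (x1 ∧ x4)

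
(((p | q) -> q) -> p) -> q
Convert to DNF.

(((p | q) -> q) -> p) -> q
≡ ~(((p | q) -> q) -> p) | q   — eliminate ->
≡ ~(~((p | q) -> q) | p) | q   — eliminate ->
≡ ~(~(~(p | q) | q) | p) | q   — eliminate ->
≡ (~~(~(p | q) | q) & ~p) | q   — De Morgan
≡ ((~(p | q) | q) & ~p) | q   — double negation
≡ (((~p & ~q) | q) & ~p) | q   — De Morgan
≡ (~p & ~q & ~p) | (q & ~p) | q   — distribute & over |
≡ (~p & ~q) | q   — simplify

(~p & ~q) | q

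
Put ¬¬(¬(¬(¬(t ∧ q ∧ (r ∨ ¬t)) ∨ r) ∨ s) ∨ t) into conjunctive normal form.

¬¬(¬(¬(¬(t ∧ q ∧ (r ∨ ¬t)) ∨ r) ∨ s) ∨ t)
≡ ¬(¬(¬(t ∧ q ∧ (r ∨ ¬t)) ∨ r) ∨ s) ∨ t   [double negation]
≡ ¬¬(¬(t ∧ q ∧ (r ∨ ¬t)) ∨ r) ∧ ¬s ∨ t   [De Morgan]
≡ (¬(t ∧ q ∧ (r ∨ ¬t)) ∨ r) ∧ ¬s ∨ t   [double negation]
≡ (¬t ∨ ¬q ∨ ¬(r ∨ ¬t) ∨ r) ∧ ¬s ∨ t   [De Morgan]
≡ (¬t ∨ ¬q ∨ ¬r ∧ ¬¬t ∨ r) ∧ ¬s ∨ t   [De Morgan]
≡ (¬t ∨ ¬q ∨ ¬r ∧ t ∨ r) ∧ ¬s ∨ t   [double negation]
≡ (¬t ∨ ¬q ∨ ¬r ∨ r ∨ t) ∧ (¬t ∨ ¬q ∨ t ∨ r ∨ t) ∧ (¬s ∨ t)   [distribute ∨ over ∧]
≡ ¬s ∨ t   [simplify]

¬s ∨ t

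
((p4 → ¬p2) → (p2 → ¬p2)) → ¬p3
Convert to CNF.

((p4 → ¬p2) → (p2 → ¬p2)) → ¬p3
⇔ ¬((p4 → ¬p2) → (p2 → ¬p2)) ∨ ¬p3
⇔ ¬(¬(p4 → ¬p2) ∨ (p2 → ¬p2)) ∨ ¬p3
⇔ ¬(¬(¬p4 ∨ ¬p2) ∨ (p2 → ¬p2)) ∨ ¬p3
⇔ ¬(¬(¬p4 ∨ ¬p2) ∨ ¬p2 ∨ ¬p2) ∨ ¬p3
⇔ (¬¬(¬p4 ∨ ¬p2) ∧ ¬¬p2 ∧ ¬¬p2) ∨ ¬p3
⇔ ((¬p4 ∨ ¬p2) ∧ ¬¬p2 ∧ ¬¬p2) ∨ ¬p3
⇔ ((¬p4 ∨ ¬p2) ∧ p2 ∧ ¬¬p2) ∨ ¬p3
⇔ ((¬p4 ∨ ¬p2) ∧ p2 ∧ p2) ∨ ¬p3
⇔ (¬p4 ∨ ¬p2 ∨ ¬p3) ∧ (p2 ∨ ¬p3) ∧ (p2 ∨ ¬p3)
⇔ (¬p4 ∨ ¬p2 ∨ ¬p3) ∧ (p2 ∨ ¬p3)

(¬p4 ∨ ¬p2 ∨ ¬p3) ∧ (p2 ∨ ¬p3)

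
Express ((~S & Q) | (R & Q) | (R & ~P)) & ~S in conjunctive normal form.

((~S & Q) | (R & Q) | (R & ~P)) & ~S
⇔ (~S | R | R) & (~S | R | ~P) & (~S | Q | R) & (~S | Q | ~P) & (Q | R | R) & (Q | R | ~P) & (Q | Q | R) & (Q | Q | ~P) & ~S   — distribute | over &
⇔ (Q | R) & (Q | ~P) & ~S   — simplify

(Q | R) & (Q | ~P) & ~S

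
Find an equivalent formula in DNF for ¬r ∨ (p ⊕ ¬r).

¬r ∨ (p ⊕ ¬r)
⇔ ¬r ∨ (p ∧ ¬¬r) ∨ (¬p ∧ ¬r)   [expand ⊕]
⇔ ¬r ∨ (p ∧ r) ∨ (¬p ∧ ¬r)   [double negation]
⇔ ¬r ∨ (p ∧ r)   [simplify]

¬r ∨ (p ∧ r)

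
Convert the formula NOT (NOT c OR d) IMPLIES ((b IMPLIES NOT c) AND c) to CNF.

NOT (NOT c OR d) IMPLIES ((b IMPLIES NOT c) AND c)
⇔ NOT NOT (NOT c OR d) OR ((b IMPLIES NOT c) AND c)   [eliminate IMPLIES]
⇔ NOT NOT (NOT c OR d) OR ((NOT b OR NOT c) AND c)   [eliminate IMPLIES]
⇔ NOT c OR d OR ((NOT b OR NOT c) AND c)   [double negation]
⇔ (NOT c OR d OR NOT b OR NOT c) AND (NOT c OR d OR c)   [distribute OR over AND]
⇔ NOT c OR d OR NOT b   [simplify]

NOT c OR d OR NOT b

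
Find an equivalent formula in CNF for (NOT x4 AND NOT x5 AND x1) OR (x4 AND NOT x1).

(NOT x4 OR NOT x1) AND (NOT x5 OR x4) AND (NOT x5 OR NOT x1) AND (x1 OR x4)

(NOT x4 AND NOT x5 AND x1) OR (x4 AND NOT x1)
= (NOT x4 OR x4) AND (NOT x4 OR NOT x1) AND (NOT x5 OR x4) AND (NOT x5 OR NOT x1) AND (x1 OR x4) AND (x1 OR NOT x1)   [distribute OR over AND]
= (NOT x4 OR NOT x1) AND (NOT x5 OR x4) AND (NOT x5 OR NOT x1) AND (x1 OR x4)   [simplify]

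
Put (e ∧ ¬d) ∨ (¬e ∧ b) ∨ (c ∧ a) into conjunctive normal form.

(e ∧ ¬d) ∨ (¬e ∧ b) ∨ (c ∧ a)
≡ (e ∨ ¬e ∨ c) ∧ (e ∨ ¬e ∨ a) ∧ (e ∨ b ∨ c) ∧ (e ∨ b ∨ a) ∧ (¬d ∨ ¬e ∨ c) ∧ (¬d ∨ ¬e ∨ a) ∧ (¬d ∨ b ∨ c) ∧ (¬d ∨ b ∨ a)   [distribute ∨ over ∧]
≡ (e ∨ b ∨ c) ∧ (e ∨ b ∨ a) ∧ (¬d ∨ ¬e ∨ c) ∧ (¬d ∨ ¬e ∨ a) ∧ (¬d ∨ b ∨ c) ∧ (¬d ∨ b ∨ a)   [simplify]

(e ∨ b ∨ c) ∧ (e ∨ b ∨ a) ∧ (¬d ∨ ¬e ∨ c) ∧ (¬d ∨ ¬e ∨ a) ∧ (¬d ∨ b ∨ c) ∧ (¬d ∨ b ∨ a)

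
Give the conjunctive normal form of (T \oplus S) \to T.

\lnot S \lor T

(T \oplus S) \to T
≡ \lnot (T \oplus S) \lor T   (eliminate \to)
≡ \lnot ((T \lor S) \land \lnot (T \land S)) \lor T   (expand \oplus)
≡ \lnot (T \lor S) \lor \lnot \lnot (T \land S) \lor T   (De Morgan)
≡ (\lnot T \land \lnot S) \lor \lnot \lnot (T \land S) \lor T   (De Morgan)
≡ (\lnot T \land \lnot S) \lor (T \land S) \lor T   (double negation)
≡ (\lnot T \lor T \lor T) \land (\lnot T \lor S \lor T) \land (\lnot S \lor T \lor T) \land (\lnot S \lor S \lor T)   (distribute \lor over \land)
≡ \lnot S \lor T   (simplify)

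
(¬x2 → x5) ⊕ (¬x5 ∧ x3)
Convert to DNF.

(x2 ∧ ¬x3) ∨ x5 ∨ (¬x2 ∧ ¬x5 ∧ x3)

(¬x2 → x5) ⊕ (¬x5 ∧ x3)
≡ ((¬x2 → x5) ∧ ¬(¬x5 ∧ x3)) ∨ (¬(¬x2 → x5) ∧ ¬x5 ∧ x3)   [expand ⊕]
≡ ((¬¬x2 ∨ x5) ∧ ¬(¬x5 ∧ x3)) ∨ (¬(¬x2 → x5) ∧ ¬x5 ∧ x3)   [eliminate →]
≡ ((¬¬x2 ∨ x5) ∧ ¬(¬x5 ∧ x3)) ∨ (¬(¬¬x2 ∨ x5) ∧ ¬x5 ∧ x3)   [eliminate →]
≡ ((x2 ∨ x5) ∧ ¬(¬x5 ∧ x3)) ∨ (¬(¬¬x2 ∨ x5) ∧ ¬x5 ∧ x3)   [double negation]
≡ ((x2 ∨ x5) ∧ (¬¬x5 ∨ ¬x3)) ∨ (¬(¬¬x2 ∨ x5) ∧ ¬x5 ∧ x3)   [De Morgan]
≡ ((x2 ∨ x5) ∧ (x5 ∨ ¬x3)) ∨ (¬(¬¬x2 ∨ x5) ∧ ¬x5 ∧ x3)   [double negation]
≡ ((x2 ∨ x5) ∧ (x5 ∨ ¬x3)) ∨ (¬¬¬x2 ∧ ¬x5 ∧ ¬x5 ∧ x3)   [De Morgan]
≡ ((x2 ∨ x5) ∧ (x5 ∨ ¬x3)) ∨ (¬x2 ∧ ¬x5 ∧ ¬x5 ∧ x3)   [double negation]
≡ (x2 ∧ x5) ∨ (x2 ∧ ¬x3) ∨ (x5 ∧ x5) ∨ (x5 ∧ ¬x3) ∨ (¬x2 ∧ ¬x5 ∧ ¬x5 ∧ x3)   [distribute ∧ over ∨]
≡ (x2 ∧ ¬x3) ∨ x5 ∨ (¬x2 ∧ ¬x5 ∧ x3)   [simplify]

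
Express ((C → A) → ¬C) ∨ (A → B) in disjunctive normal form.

¬C ∨ ¬A ∨ B

((C → A) → ¬C) ∨ (A → B)
≡ ¬(C → A) ∨ ¬C ∨ (A → B)   [eliminate →]
≡ ¬(¬C ∨ A) ∨ ¬C ∨ (A → B)   [eliminate →]
≡ ¬(¬C ∨ A) ∨ ¬C ∨ ¬A ∨ B   [eliminate →]
≡ (¬¬C ∧ ¬A) ∨ ¬C ∨ ¬A ∨ B   [De Morgan]
≡ (C ∧ ¬A) ∨ ¬C ∨ ¬A ∨ B   [double negation]
≡ ¬C ∨ ¬A ∨ B   [simplify]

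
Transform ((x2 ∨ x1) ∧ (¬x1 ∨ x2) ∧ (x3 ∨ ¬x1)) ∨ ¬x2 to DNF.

((x2 ∨ x1) ∧ (¬x1 ∨ x2) ∧ (x3 ∨ ¬x1)) ∨ ¬x2
≡ (x2 ∧ ¬x1 ∧ x3) ∨ (x2 ∧ ¬x1 ∧ ¬x1) ∨ (x2 ∧ x2 ∧ x3) ∨ (x2 ∧ x2 ∧ ¬x1) ∨ (x1 ∧ ¬x1 ∧ x3) ∨ (x1 ∧ ¬x1 ∧ ¬x1) ∨ (x1 ∧ x2 ∧ x3) ∨ (x1 ∧ x2 ∧ ¬x1) ∨ ¬x2   (distribute ∧ over ∨)
≡ (x2 ∧ ¬x1) ∨ (x2 ∧ x3) ∨ ¬x2   (simplify)

(x2 ∧ ¬x1) ∨ (x2 ∧ x3) ∨ ¬x2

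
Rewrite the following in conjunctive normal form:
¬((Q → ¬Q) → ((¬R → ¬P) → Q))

¬Q ∧ (R ∨ ¬P)

¬((Q → ¬Q) → ((¬R → ¬P) → Q))
= ¬(¬(Q → ¬Q) ∨ ((¬R → ¬P) → Q))
= ¬(¬(¬Q ∨ ¬Q) ∨ ((¬R → ¬P) → Q))
= ¬(¬(¬Q ∨ ¬Q) ∨ ¬(¬R → ¬P) ∨ Q)
= ¬(¬(¬Q ∨ ¬Q) ∨ ¬(¬¬R ∨ ¬P) ∨ Q)
= ¬¬(¬Q ∨ ¬Q) ∧ ¬¬(¬¬R ∨ ¬P) ∧ ¬Q
= (¬Q ∨ ¬Q) ∧ ¬¬(¬¬R ∨ ¬P) ∧ ¬Q
= (¬Q ∨ ¬Q) ∧ (¬¬R ∨ ¬P) ∧ ¬Q
= (¬Q ∨ ¬Q) ∧ (R ∨ ¬P) ∧ ¬Q
= ¬Q ∧ (R ∨ ¬P)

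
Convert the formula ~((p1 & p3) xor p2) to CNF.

~((p1 & p3) xor p2)
= ~(((p1 & p3) | p2) & ~(p1 & p3 & p2))   [expand xor]
= ~((p1 & p3) | p2) | ~~(p1 & p3 & p2)   [De Morgan]
= (~(p1 & p3) & ~p2) | ~~(p1 & p3 & p2)   [De Morgan]
= ((~p1 | ~p3) & ~p2) | ~~(p1 & p3 & p2)   [De Morgan]
= ((~p1 | ~p3) & ~p2) | (p1 & p3 & p2)   [double negation]
= (~p1 | ~p3 | p1) & (~p1 | ~p3 | p3) & (~p1 | ~p3 | p2) & (~p2 | p1) & (~p2 | p3) & (~p2 | p2)   [distribute | over &]
= (~p1 | ~p3 | p2) & (~p2 | p1) & (~p2 | p3)   [simplify]

(~p1 | ~p3 | p2) & (~p2 | p1) & (~p2 | p3)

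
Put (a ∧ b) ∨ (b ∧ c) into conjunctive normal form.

(a ∧ b) ∨ (b ∧ c)
≡ (a ∨ b) ∧ (a ∨ c) ∧ (b ∨ b) ∧ (b ∨ c)
≡ (a ∨ c) ∧ b

(a ∨ c) ∧ b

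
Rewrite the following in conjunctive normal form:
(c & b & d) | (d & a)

(c & b & d) | (d & a)
⇔ (c | d) & (c | a) & (b | d) & (b | a) & (d | d) & (d | a)
⇔ (c | a) & (b | a) & d

(c | a) & (b | a) & d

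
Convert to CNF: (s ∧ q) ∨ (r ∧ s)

(s ∧ q) ∨ (r ∧ s)
≡ (s ∨ r) ∧ (s ∨ s) ∧ (q ∨ r) ∧ (q ∨ s)   [distribute ∨ over ∧]
≡ s ∧ (q ∨ r)   [simplify]

s ∧ (q ∨ r)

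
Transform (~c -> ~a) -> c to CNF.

(~c -> ~a) -> c
⇔ ~(~c -> ~a) | c   — eliminate ->
⇔ ~(~~c | ~a) | c   — eliminate ->
⇔ (~~~c & ~~a) | c   — De Morgan
⇔ (~c & ~~a) | c   — double negation
⇔ (~c & a) | c   — double negation
⇔ (~c | c) & (a | c)   — distribute | over &
⇔ a | c   — simplify

a | c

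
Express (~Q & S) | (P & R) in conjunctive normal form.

(~Q | P) & (~Q | R) & (S | P) & (S | R)

(~Q & S) | (P & R)
= (~Q | P) & (~Q | R) & (S | P) & (S | R)   [distribute | over &]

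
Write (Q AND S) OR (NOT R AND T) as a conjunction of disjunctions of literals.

(Q OR NOT R) AND (Q OR T) AND (S OR NOT R) AND (S OR T)

(Q AND S) OR (NOT R AND T)
⇔ (Q OR NOT R) AND (Q OR T) AND (S OR NOT R) AND (S OR T)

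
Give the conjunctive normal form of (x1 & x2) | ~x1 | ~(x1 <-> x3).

x2 | ~x1 | ~x3

(x1 & x2) | ~x1 | ~(x1 <-> x3)
≡ (x1 & x2) | ~x1 | ~((x1 -> x3) & (x3 -> x1))   [eliminate <->]
≡ (x1 & x2) | ~x1 | ~((~x1 | x3) & (x3 -> x1))   [eliminate ->]
≡ (x1 & x2) | ~x1 | ~((~x1 | x3) & (~x3 | x1))   [eliminate ->]
≡ (x1 & x2) | ~x1 | ~(~x1 | x3) | ~(~x3 | x1)   [De Morgan]
≡ (x1 & x2) | ~x1 | (~~x1 & ~x3) | ~(~x3 | x1)   [De Morgan]
≡ (x1 & x2) | ~x1 | (x1 & ~x3) | ~(~x3 | x1)   [double negation]
≡ (x1 & x2) | ~x1 | (x1 & ~x3) | (~~x3 & ~x1)   [De Morgan]
≡ (x1 & x2) | ~x1 | (x1 & ~x3) | (x3 & ~x1)   [double negation]
≡ (x1 | ~x1 | x1 | x3) & (x1 | ~x1 | x1 | ~x1) & (x1 | ~x1 | ~x3 | x3) & (x1 | ~x1 | ~x3 | ~x1) & (x2 | ~x1 | x1 | x3) & (x2 | ~x1 | x1 | ~x1) & (x2 | ~x1 | ~x3 | x3) & (x2 | ~x1 | ~x3 | ~x1)   [distribute | over &]
≡ x2 | ~x1 | ~x3   [simplify]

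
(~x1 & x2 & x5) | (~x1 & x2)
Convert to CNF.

(~x1 & x2 & x5) | (~x1 & x2)
⇔ (~x1 | ~x1) & (~x1 | x2) & (x2 | ~x1) & (x2 | x2) & (x5 | ~x1) & (x5 | x2)   — distribute | over &
⇔ ~x1 & x2   — simplify

~x1 & x2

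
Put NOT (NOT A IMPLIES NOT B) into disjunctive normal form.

NOT (NOT A IMPLIES NOT B)
≡ NOT (NOT NOT A OR NOT B)   [eliminate IMPLIES]
≡ NOT NOT NOT A AND NOT NOT B   [De Morgan]
≡ NOT A AND NOT NOT B   [double negation]
≡ NOT A AND B   [double negation]

NOT A AND B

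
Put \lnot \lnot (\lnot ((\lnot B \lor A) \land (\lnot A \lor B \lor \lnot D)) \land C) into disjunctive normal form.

\lnot \lnot (\lnot ((\lnot B \lor A) \land (\lnot A \lor B \lor \lnot D)) \land C)
⇔ \lnot ((\lnot B \lor A) \land (\lnot A \lor B \lor \lnot D)) \land C   [double negation]
⇔ (\lnot (\lnot B \lor A) \lor \lnot (\lnot A \lor B \lor \lnot D)) \land C   [De Morgan]
⇔ ((\lnot \lnot B \land \lnot A) \lor \lnot (\lnot A \lor B \lor \lnot D)) \land C   [De Morgan]
⇔ ((B \land \lnot A) \lor \lnot (\lnot A \lor B \lor \lnot D)) \land C   [double negation]
⇔ ((B \land \lnot A) \lor (\lnot \lnot A \land \lnot B \land \lnot \lnot D)) \land C   [De Morgan]
⇔ ((B \land \lnot A) \lor (A \land \lnot B \land \lnot \lnot D)) \land C   [double negation]
⇔ ((B \land \lnot A) \lor (A \land \lnot B \land D)) \land C   [double negation]
⇔ (B \land \lnot A \land C) \lor (A \land \lnot B \land D \land C)   [distribute \land over \lor]

(B \land \lnot A \land C) \lor (A \land \lnot B \land D \land C)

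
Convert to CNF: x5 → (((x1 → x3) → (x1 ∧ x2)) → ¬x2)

x5 → (((x1 → x3) → (x1 ∧ x2)) → ¬x2)
= ¬x5 ∨ (((x1 → x3) → (x1 ∧ x2)) → ¬x2)
= ¬x5 ∨ ¬((x1 → x3) → (x1 ∧ x2)) ∨ ¬x2
= ¬x5 ∨ ¬(¬(x1 → x3) ∨ (x1 ∧ x2)) ∨ ¬x2
= ¬x5 ∨ ¬(¬(¬x1 ∨ x3) ∨ (x1 ∧ x2)) ∨ ¬x2
= ¬x5 ∨ (¬¬(¬x1 ∨ x3) ∧ ¬(x1 ∧ x2)) ∨ ¬x2
= ¬x5 ∨ ((¬x1 ∨ x3) ∧ ¬(x1 ∧ x2)) ∨ ¬x2
= ¬x5 ∨ ((¬x1 ∨ x3) ∧ (¬x1 ∨ ¬x2)) ∨ ¬x2
= (¬x5 ∨ ¬x1 ∨ x3 ∨ ¬x2) ∧ (¬x5 ∨ ¬x1 ∨ ¬x2 ∨ ¬x2)
= ¬x5 ∨ ¬x1 ∨ ¬x2

¬x5 ∨ ¬x1 ∨ ¬x2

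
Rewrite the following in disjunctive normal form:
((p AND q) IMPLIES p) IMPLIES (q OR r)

q OR r

((p AND q) IMPLIES p) IMPLIES (q OR r)
≡ NOT ((p AND q) IMPLIES p) OR q OR r   (eliminate IMPLIES)
≡ NOT (NOT (p AND q) OR p) OR q OR r   (eliminate IMPLIES)
≡ (NOT NOT (p AND q) AND NOT p) OR q OR r   (De Morgan)
≡ (p AND q AND NOT p) OR q OR r   (double negation)
≡ q OR r   (simplify)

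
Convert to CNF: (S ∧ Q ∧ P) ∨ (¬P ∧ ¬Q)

(S ∨ ¬P) ∧ (S ∨ ¬Q) ∧ (Q ∨ ¬P) ∧ (P ∨ ¬Q)

(S ∧ Q ∧ P) ∨ (¬P ∧ ¬Q)
≡ (S ∨ ¬P) ∧ (S ∨ ¬Q) ∧ (Q ∨ ¬P) ∧ (Q ∨ ¬Q) ∧ (P ∨ ¬P) ∧ (P ∨ ¬Q)   (distribute ∨ over ∧)
≡ (S ∨ ¬P) ∧ (S ∨ ¬Q) ∧ (Q ∨ ¬P) ∧ (P ∨ ¬Q)   (simplify)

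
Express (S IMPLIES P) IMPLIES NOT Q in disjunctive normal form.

(S AND NOT P) OR NOT Q

(S IMPLIES P) IMPLIES NOT Q
⇔ NOT (S IMPLIES P) OR NOT Q   [eliminate IMPLIES]
⇔ NOT (NOT S OR P) OR NOT Q   [eliminate IMPLIES]
⇔ (NOT NOT S AND NOT P) OR NOT Q   [De Morgan]
⇔ (S AND NOT P) OR NOT Q   [double negation]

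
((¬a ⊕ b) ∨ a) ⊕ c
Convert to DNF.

(¬a ∧ ¬b ∧ ¬c) ∨ (a ∧ ¬c) ∨ (b ∧ ¬a ∧ c)

((¬a ⊕ b) ∨ a) ⊕ c
= (((¬a ⊕ b) ∨ a) ∧ ¬c) ∨ (¬((¬a ⊕ b) ∨ a) ∧ c)
= (((¬a ∧ ¬b) ∨ (¬¬a ∧ b) ∨ a) ∧ ¬c) ∨ (¬((¬a ⊕ b) ∨ a) ∧ c)
= (((¬a ∧ ¬b) ∨ (¬¬a ∧ b) ∨ a) ∧ ¬c) ∨ (¬((¬a ∧ ¬b) ∨ (¬¬a ∧ b) ∨ a) ∧ c)
= (((¬a ∧ ¬b) ∨ (a ∧ b) ∨ a) ∧ ¬c) ∨ (¬((¬a ∧ ¬b) ∨ (¬¬a ∧ b) ∨ a) ∧ c)
= (((¬a ∧ ¬b) ∨ (a ∧ b) ∨ a) ∧ ¬c) ∨ (¬(¬a ∧ ¬b) ∧ ¬(¬¬a ∧ b) ∧ ¬a ∧ c)
= (((¬a ∧ ¬b) ∨ (a ∧ b) ∨ a) ∧ ¬c) ∨ ((¬¬a ∨ ¬¬b) ∧ ¬(¬¬a ∧ b) ∧ ¬a ∧ c)
= (((¬a ∧ ¬b) ∨ (a ∧ b) ∨ a) ∧ ¬c) ∨ ((a ∨ ¬¬b) ∧ ¬(¬¬a ∧ b) ∧ ¬a ∧ c)
= (((¬a ∧ ¬b) ∨ (a ∧ b) ∨ a) ∧ ¬c) ∨ ((a ∨ b) ∧ ¬(¬¬a ∧ b) ∧ ¬a ∧ c)
= (((¬a ∧ ¬b) ∨ (a ∧ b) ∨ a) ∧ ¬c) ∨ ((a ∨ b) ∧ (¬¬¬a ∨ ¬b) ∧ ¬a ∧ c)
= (((¬a ∧ ¬b) ∨ (a ∧ b) ∨ a) ∧ ¬c) ∨ ((a ∨ b) ∧ (¬a ∨ ¬b) ∧ ¬a ∧ c)
= (¬a ∧ ¬b ∧ ¬c) ∨ (a ∧ b ∧ ¬c) ∨ (a ∧ ¬c) ∨ (a ∧ ¬a ∧ ¬a ∧ c) ∨ (a ∧ ¬b ∧ ¬a ∧ c) ∨ (b ∧ ¬a ∧ ¬a ∧ c) ∨ (b ∧ ¬b ∧ ¬a ∧ c)
= (¬a ∧ ¬b ∧ ¬c) ∨ (a ∧ ¬c) ∨ (b ∧ ¬a ∧ c)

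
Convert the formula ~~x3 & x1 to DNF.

x3 & x1

~~x3 & x1
≡ x3 & x1   (double negation)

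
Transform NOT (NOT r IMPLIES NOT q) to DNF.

NOT (NOT r IMPLIES NOT q)
⇔ NOT (NOT NOT r OR NOT q)   [eliminate IMPLIES]
⇔ NOT NOT NOT r AND NOT NOT q   [De Morgan]
⇔ NOT r AND NOT NOT q   [double negation]
⇔ NOT r AND q   [double negation]

NOT r AND q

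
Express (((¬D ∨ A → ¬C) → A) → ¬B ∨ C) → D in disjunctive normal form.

(((¬D ∨ A → ¬C) → A) → ¬B ∨ C) → D
= ¬(((¬D ∨ A → ¬C) → A) → ¬B ∨ C) ∨ D   (eliminate →)
= ¬(¬((¬D ∨ A → ¬C) → A) ∨ ¬B ∨ C) ∨ D   (eliminate →)
= ¬(¬(¬(¬D ∨ A → ¬C) ∨ A) ∨ ¬B ∨ C) ∨ D   (eliminate →)
= ¬(¬(¬(¬(¬D ∨ A) ∨ ¬C) ∨ A) ∨ ¬B ∨ C) ∨ D   (eliminate →)
= ¬¬(¬(¬(¬D ∨ A) ∨ ¬C) ∨ A) ∧ ¬¬B ∧ ¬C ∨ D   (De Morgan)
= (¬(¬(¬D ∨ A) ∨ ¬C) ∨ A) ∧ ¬¬B ∧ ¬C ∨ D   (double negation)
= (¬¬(¬D ∨ A) ∧ ¬¬C ∨ A) ∧ ¬¬B ∧ ¬C ∨ D   (De Morgan)
= ((¬D ∨ A) ∧ ¬¬C ∨ A) ∧ ¬¬B ∧ ¬C ∨ D   (double negation)
= ((¬D ∨ A) ∧ C ∨ A) ∧ ¬¬B ∧ ¬C ∨ D   (double negation)
= ((¬D ∨ A) ∧ C ∨ A) ∧ B ∧ ¬C ∨ D   (double negation)
= ¬D ∧ C ∧ B ∧ ¬C ∨ A ∧ C ∧ B ∧ ¬C ∨ A ∧ B ∧ ¬C ∨ D   (distribute ∧ over ∨)
= A ∧ B ∧ ¬C ∨ D   (simplify)

A ∧ B ∧ ¬C ∨ D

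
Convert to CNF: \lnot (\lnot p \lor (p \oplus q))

\lnot (\lnot p \lor (p \oplus q))
≡ \lnot (\lnot p \lor ((p \lor q) \land \lnot (p \land q)))   [expand \oplus]
≡ \lnot \lnot p \land \lnot ((p \lor q) \land \lnot (p \land q))   [De Morgan]
≡ p \land \lnot ((p \lor q) \land \lnot (p \land q))   [double negation]
≡ p \land (\lnot (p \lor q) \lor \lnot \lnot (p \land q))   [De Morgan]
≡ p \land ((\lnot p \land \lnot q) \lor \lnot \lnot (p \land q))   [De Morgan]
≡ p \land ((\lnot p \land \lnot q) \lor (p \land q))   [double negation]
≡ p \land (\lnot p \lor p) \land (\lnot p \lor q) \land (\lnot q \lor p) \land (\lnot q \lor q)   [distribute \lor over \land]
≡ p \land (\lnot p \lor q)   [simplify]

p \land (\lnot p \lor q)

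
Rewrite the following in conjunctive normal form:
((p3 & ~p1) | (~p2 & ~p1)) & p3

~p1 & p3

((p3 & ~p1) | (~p2 & ~p1)) & p3
⇔ (p3 | ~p2) & (p3 | ~p1) & (~p1 | ~p2) & (~p1 | ~p1) & p3   — distribute | over &
⇔ ~p1 & p3   — simplify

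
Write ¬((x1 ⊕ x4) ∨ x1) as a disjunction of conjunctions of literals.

¬((x1 ⊕ x4) ∨ x1)
≡ ¬((x1 ∧ ¬x4) ∨ (¬x1 ∧ x4) ∨ x1)   [expand ⊕]
≡ ¬(x1 ∧ ¬x4) ∧ ¬(¬x1 ∧ x4) ∧ ¬x1   [De Morgan]
≡ (¬x1 ∨ ¬¬x4) ∧ ¬(¬x1 ∧ x4) ∧ ¬x1   [De Morgan]
≡ (¬x1 ∨ x4) ∧ ¬(¬x1 ∧ x4) ∧ ¬x1   [double negation]
≡ (¬x1 ∨ x4) ∧ (¬¬x1 ∨ ¬x4) ∧ ¬x1   [De Morgan]
≡ (¬x1 ∨ x4) ∧ (x1 ∨ ¬x4) ∧ ¬x1   [double negation]
≡ (¬x1 ∧ x1 ∧ ¬x1) ∨ (¬x1 ∧ ¬x4 ∧ ¬x1) ∨ (x4 ∧ x1 ∧ ¬x1) ∨ (x4 ∧ ¬x4 ∧ ¬x1)   [distribute ∧ over ∨]
≡ ¬x1 ∧ ¬x4   [simplify]

¬x1 ∧ ¬x4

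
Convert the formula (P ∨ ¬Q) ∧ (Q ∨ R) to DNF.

(P ∨ ¬Q) ∧ (Q ∨ R)
= (P ∧ Q) ∨ (P ∧ R) ∨ (¬Q ∧ Q) ∨ (¬Q ∧ R)   [distribute ∧ over ∨]
= (P ∧ Q) ∨ (P ∧ R) ∨ (¬Q ∧ R)   [simplify]

(P ∧ Q) ∨ (P ∧ R) ∨ (¬Q ∧ R)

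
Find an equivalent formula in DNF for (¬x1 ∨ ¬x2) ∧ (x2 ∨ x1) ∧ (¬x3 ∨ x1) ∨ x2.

¬x2 ∧ x1 ∨ x2

(¬x1 ∨ ¬x2) ∧ (x2 ∨ x1) ∧ (¬x3 ∨ x1) ∨ x2
≡ ¬x1 ∧ x2 ∧ ¬x3 ∨ ¬x1 ∧ x2 ∧ x1 ∨ ¬x1 ∧ x1 ∧ ¬x3 ∨ ¬x1 ∧ x1 ∧ x1 ∨ ¬x2 ∧ x2 ∧ ¬x3 ∨ ¬x2 ∧ x2 ∧ x1 ∨ ¬x2 ∧ x1 ∧ ¬x3 ∨ ¬x2 ∧ x1 ∧ x1 ∨ x2   [distribute ∧ over ∨]
≡ ¬x2 ∧ x1 ∨ x2   [simplify]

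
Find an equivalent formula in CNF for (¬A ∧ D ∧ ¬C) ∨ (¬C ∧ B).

(¬A ∨ B) ∧ (D ∨ B) ∧ ¬C

(¬A ∧ D ∧ ¬C) ∨ (¬C ∧ B)
⇔ (¬A ∨ ¬C) ∧ (¬A ∨ B) ∧ (D ∨ ¬C) ∧ (D ∨ B) ∧ (¬C ∨ ¬C) ∧ (¬C ∨ B)   (distribute ∨ over ∧)
⇔ (¬A ∨ B) ∧ (D ∨ B) ∧ ¬C   (simplify)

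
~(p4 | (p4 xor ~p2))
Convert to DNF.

~p4 & p2

~(p4 | (p4 xor ~p2))
≡ ~(p4 | (p4 & ~~p2) | (~p4 & ~p2))   [expand xor]
≡ ~p4 & ~(p4 & ~~p2) & ~(~p4 & ~p2)   [De Morgan]
≡ ~p4 & (~p4 | ~~~p2) & ~(~p4 & ~p2)   [De Morgan]
≡ ~p4 & (~p4 | ~p2) & ~(~p4 & ~p2)   [double negation]
≡ ~p4 & (~p4 | ~p2) & (~~p4 | ~~p2)   [De Morgan]
≡ ~p4 & (~p4 | ~p2) & (p4 | ~~p2)   [double negation]
≡ ~p4 & (~p4 | ~p2) & (p4 | p2)   [double negation]
≡ (~p4 & ~p4 & p4) | (~p4 & ~p4 & p2) | (~p4 & ~p2 & p4) | (~p4 & ~p2 & p2)   [distribute & over |]
≡ ~p4 & p2   [simplify]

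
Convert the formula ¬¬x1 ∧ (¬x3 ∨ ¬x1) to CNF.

x1 ∧ (¬x3 ∨ ¬x1)

¬¬x1 ∧ (¬x3 ∨ ¬x1)
≡ x1 ∧ (¬x3 ∨ ¬x1)   [double negation]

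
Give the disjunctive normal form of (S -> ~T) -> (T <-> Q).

(S & T) | (~T & ~Q) | (Q & T)

(S -> ~T) -> (T <-> Q)
≡ ~(S -> ~T) | (T <-> Q)   [eliminate ->]
≡ ~(~S | ~T) | (T <-> Q)   [eliminate ->]
≡ ~(~S | ~T) | ((T -> Q) & (Q -> T))   [eliminate <->]
≡ ~(~S | ~T) | ((~T | Q) & (Q -> T))   [eliminate ->]
≡ ~(~S | ~T) | ((~T | Q) & (~Q | T))   [eliminate ->]
≡ (~~S & ~~T) | ((~T | Q) & (~Q | T))   [De Morgan]
≡ (S & ~~T) | ((~T | Q) & (~Q | T))   [double negation]
≡ (S & T) | ((~T | Q) & (~Q | T))   [double negation]
≡ (S & T) | (~T & ~Q) | (~T & T) | (Q & ~Q) | (Q & T)   [distribute & over |]
≡ (S & T) | (~T & ~Q) | (Q & T)   [simplify]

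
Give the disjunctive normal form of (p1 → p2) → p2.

(p1 → p2) → p2
≡ ¬(p1 → p2) ∨ p2   (eliminate →)
≡ ¬(¬p1 ∨ p2) ∨ p2   (eliminate →)
≡ (¬¬p1 ∧ ¬p2) ∨ p2   (De Morgan)
≡ (p1 ∧ ¬p2) ∨ p2   (double negation)

(p1 ∧ ¬p2) ∨ p2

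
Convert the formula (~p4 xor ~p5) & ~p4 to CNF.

(p4 | p5) & ~p4

(~p4 xor ~p5) & ~p4
⇔ (~p4 | ~p5) & ~(~p4 & ~p5) & ~p4   — expand xor
⇔ (~p4 | ~p5) & (~~p4 | ~~p5) & ~p4   — De Morgan
⇔ (~p4 | ~p5) & (p4 | ~~p5) & ~p4   — double negation
⇔ (~p4 | ~p5) & (p4 | p5) & ~p4   — double negation
⇔ (p4 | p5) & ~p4   — simplify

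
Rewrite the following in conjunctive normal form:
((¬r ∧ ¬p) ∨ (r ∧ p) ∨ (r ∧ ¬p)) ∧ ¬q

(¬p ∨ r) ∧ ¬q

((¬r ∧ ¬p) ∨ (r ∧ p) ∨ (r ∧ ¬p)) ∧ ¬q
≡ (¬r ∨ r ∨ r) ∧ (¬r ∨ r ∨ ¬p) ∧ (¬r ∨ p ∨ r) ∧ (¬r ∨ p ∨ ¬p) ∧ (¬p ∨ r ∨ r) ∧ (¬p ∨ r ∨ ¬p) ∧ (¬p ∨ p ∨ r) ∧ (¬p ∨ p ∨ ¬p) ∧ ¬q   — distribute ∨ over ∧
≡ (¬p ∨ r) ∧ ¬q   — simplify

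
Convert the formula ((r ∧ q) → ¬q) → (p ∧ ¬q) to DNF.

((r ∧ q) → ¬q) → (p ∧ ¬q)
≡ ¬((r ∧ q) → ¬q) ∨ (p ∧ ¬q)   [eliminate →]
≡ ¬(¬(r ∧ q) ∨ ¬q) ∨ (p ∧ ¬q)   [eliminate →]
≡ (¬¬(r ∧ q) ∧ ¬¬q) ∨ (p ∧ ¬q)   [De Morgan]
≡ (r ∧ q ∧ ¬¬q) ∨ (p ∧ ¬q)   [double negation]
≡ (r ∧ q ∧ q) ∨ (p ∧ ¬q)   [double negation]
≡ (r ∧ q) ∨ (p ∧ ¬q)   [simplify]

(r ∧ q) ∨ (p ∧ ¬q)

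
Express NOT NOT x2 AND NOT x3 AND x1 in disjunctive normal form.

NOT NOT x2 AND NOT x3 AND x1
⇔ x2 AND NOT x3 AND x1   — double negation

x2 AND NOT x3 AND x1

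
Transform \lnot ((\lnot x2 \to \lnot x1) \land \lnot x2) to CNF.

\lnot ((\lnot x2 \to \lnot x1) \land \lnot x2)
⇔ \lnot ((\lnot \lnot x2 \lor \lnot x1) \land \lnot x2)   [eliminate \to]
⇔ \lnot (\lnot \lnot x2 \lor \lnot x1) \lor \lnot \lnot x2   [De Morgan]
⇔ (\lnot \lnot \lnot x2 \land \lnot \lnot x1) \lor \lnot \lnot x2   [De Morgan]
⇔ (\lnot x2 \land \lnot \lnot x1) \lor \lnot \lnot x2   [double negation]
⇔ (\lnot x2 \land x1) \lor \lnot \lnot x2   [double negation]
⇔ (\lnot x2 \land x1) \lor x2   [double negation]
⇔ (\lnot x2 \lor x2) \land (x1 \lor x2)   [distribute \lor over \land]
⇔ x1 \lor x2   [simplify]

x1 \lor x2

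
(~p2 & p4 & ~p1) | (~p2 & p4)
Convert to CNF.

(~p2 & p4 & ~p1) | (~p2 & p4)
≡ (~p2 | ~p2) & (~p2 | p4) & (p4 | ~p2) & (p4 | p4) & (~p1 | ~p2) & (~p1 | p4)   (distribute | over &)
≡ ~p2 & p4   (simplify)

~p2 & p4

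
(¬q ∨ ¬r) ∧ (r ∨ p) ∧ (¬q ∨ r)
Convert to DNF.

(¬q ∨ ¬r) ∧ (r ∨ p) ∧ (¬q ∨ r)
⇔ (¬q ∧ r ∧ ¬q) ∨ (¬q ∧ r ∧ r) ∨ (¬q ∧ p ∧ ¬q) ∨ (¬q ∧ p ∧ r) ∨ (¬r ∧ r ∧ ¬q) ∨ (¬r ∧ r ∧ r) ∨ (¬r ∧ p ∧ ¬q) ∨ (¬r ∧ p ∧ r)
⇔ (¬q ∧ r) ∨ (¬q ∧ p)

(¬q ∧ r) ∨ (¬q ∧ p)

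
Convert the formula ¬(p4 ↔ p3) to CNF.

(p4 ∨ p3) ∧ (¬p3 ∨ ¬p4)

¬(p4 ↔ p3)
⇔ ¬((p4 → p3) ∧ (p3 → p4))   — eliminate ↔
⇔ ¬((¬p4 ∨ p3) ∧ (p3 → p4))   — eliminate →
⇔ ¬((¬p4 ∨ p3) ∧ (¬p3 ∨ p4))   — eliminate →
⇔ ¬(¬p4 ∨ p3) ∨ ¬(¬p3 ∨ p4)   — De Morgan
⇔ (¬¬p4 ∧ ¬p3) ∨ ¬(¬p3 ∨ p4)   — De Morgan
⇔ (p4 ∧ ¬p3) ∨ ¬(¬p3 ∨ p4)   — double negation
⇔ (p4 ∧ ¬p3) ∨ (¬¬p3 ∧ ¬p4)   — De Morgan
⇔ (p4 ∧ ¬p3) ∨ (p3 ∧ ¬p4)   — double negation
⇔ (p4 ∨ p3) ∧ (p4 ∨ ¬p4) ∧ (¬p3 ∨ p3) ∧ (¬p3 ∨ ¬p4)   — distribute ∨ over ∧
⇔ (p4 ∨ p3) ∧ (¬p3 ∨ ¬p4)   — simplify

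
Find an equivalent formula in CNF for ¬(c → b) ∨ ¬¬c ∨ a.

¬(c → b) ∨ ¬¬c ∨ a
≡ ¬(¬c ∨ b) ∨ ¬¬c ∨ a   (eliminate →)
≡ ¬¬c ∧ ¬b ∨ ¬¬c ∨ a   (De Morgan)
≡ c ∧ ¬b ∨ ¬¬c ∨ a   (double negation)
≡ c ∧ ¬b ∨ c ∨ a   (double negation)
≡ (c ∨ c ∨ a) ∧ (¬b ∨ c ∨ a)   (distribute ∨ over ∧)
≡ c ∨ a   (simplify)

c ∨ a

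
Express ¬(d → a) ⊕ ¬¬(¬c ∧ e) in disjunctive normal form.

(d ∧ ¬a ∧ c) ∨ (d ∧ ¬a ∧ ¬e) ∨ (¬d ∧ ¬c ∧ e) ∨ (a ∧ ¬c ∧ e)

¬(d → a) ⊕ ¬¬(¬c ∧ e)
≡ (¬(d → a) ∧ ¬¬¬(¬c ∧ e)) ∨ (¬¬(d → a) ∧ ¬¬(¬c ∧ e))   [expand ⊕]
≡ (¬(¬d ∨ a) ∧ ¬¬¬(¬c ∧ e)) ∨ (¬¬(d → a) ∧ ¬¬(¬c ∧ e))   [eliminate →]
≡ (¬(¬d ∨ a) ∧ ¬¬¬(¬c ∧ e)) ∨ (¬¬(¬d ∨ a) ∧ ¬¬(¬c ∧ e))   [eliminate →]
≡ (¬¬d ∧ ¬a ∧ ¬¬¬(¬c ∧ e)) ∨ (¬¬(¬d ∨ a) ∧ ¬¬(¬c ∧ e))   [De Morgan]
≡ (d ∧ ¬a ∧ ¬¬¬(¬c ∧ e)) ∨ (¬¬(¬d ∨ a) ∧ ¬¬(¬c ∧ e))   [double negation]
≡ (d ∧ ¬a ∧ ¬(¬c ∧ e)) ∨ (¬¬(¬d ∨ a) ∧ ¬¬(¬c ∧ e))   [double negation]
≡ (d ∧ ¬a ∧ (¬¬c ∨ ¬e)) ∨ (¬¬(¬d ∨ a) ∧ ¬¬(¬c ∧ e))   [De Morgan]
≡ (d ∧ ¬a ∧ (c ∨ ¬e)) ∨ (¬¬(¬d ∨ a) ∧ ¬¬(¬c ∧ e))   [double negation]
≡ (d ∧ ¬a ∧ (c ∨ ¬e)) ∨ ((¬d ∨ a) ∧ ¬¬(¬c ∧ e))   [double negation]
≡ (d ∧ ¬a ∧ (c ∨ ¬e)) ∨ ((¬d ∨ a) ∧ ¬c ∧ e)   [double negation]
≡ (d ∧ ¬a ∧ c) ∨ (d ∧ ¬a ∧ ¬e) ∨ (¬d ∧ ¬c ∧ e) ∨ (a ∧ ¬c ∧ e)   [distribute ∧ over ∨]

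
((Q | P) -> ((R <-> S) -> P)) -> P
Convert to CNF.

((Q | P) -> ((R <-> S) -> P)) -> P
≡ ~((Q | P) -> ((R <-> S) -> P)) | P   [eliminate ->]
≡ ~(~(Q | P) | ((R <-> S) -> P)) | P   [eliminate ->]
≡ ~(~(Q | P) | ~(R <-> S) | P) | P   [eliminate ->]
≡ ~(~(Q | P) | ~((R -> S) & (S -> R)) | P) | P   [eliminate <->]
≡ ~(~(Q | P) | ~((~R | S) & (S -> R)) | P) | P   [eliminate ->]
≡ ~(~(Q | P) | ~((~R | S) & (~S | R)) | P) | P   [eliminate ->]
≡ (~~(Q | P) & ~~((~R | S) & (~S | R)) & ~P) | P   [De Morgan]
≡ ((Q | P) & ~~((~R | S) & (~S | R)) & ~P) | P   [double negation]
≡ ((Q | P) & (~R | S) & (~S | R) & ~P) | P   [double negation]
≡ (Q | P | P) & (~R | S | P) & (~S | R | P) & (~P | P)   [distribute | over &]
≡ (Q | P) & (~R | S | P) & (~S | R | P)   [simplify]

(Q | P) & (~R | S | P) & (~S | R | P)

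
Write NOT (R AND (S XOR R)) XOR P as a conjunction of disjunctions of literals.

NOT (R AND (S XOR R)) XOR P
⇔ (NOT (R AND (S XOR R)) OR P) AND NOT (NOT (R AND (S XOR R)) AND P)   [expand XOR]
⇔ (NOT (R AND (S OR R) AND NOT (S AND R)) OR P) AND NOT (NOT (R AND (S XOR R)) AND P)   [expand XOR]
⇔ (NOT (R AND (S OR R) AND NOT (S AND R)) OR P) AND NOT (NOT (R AND (S OR R) AND NOT (S AND R)) AND P)   [expand XOR]
⇔ (NOT R OR NOT (S OR R) OR NOT NOT (S AND R) OR P) AND NOT (NOT (R AND (S OR R) AND NOT (S AND R)) AND P)   [De Morgan]
⇔ (NOT R OR (NOT S AND NOT R) OR NOT NOT (S AND R) OR P) AND NOT (NOT (R AND (S OR R) AND NOT (S AND R)) AND P)   [De Morgan]
⇔ (NOT R OR (NOT S AND NOT R) OR (S AND R) OR P) AND NOT (NOT (R AND (S OR R) AND NOT (S AND R)) AND P)   [double negation]
⇔ (NOT R OR (NOT S AND NOT R) OR (S AND R) OR P) AND (NOT NOT (R AND (S OR R) AND NOT (S AND R)) OR NOT P)   [De Morgan]
⇔ (NOT R OR (NOT S AND NOT R) OR (S AND R) OR P) AND ((R AND (S OR R) AND NOT (S AND R)) OR NOT P)   [double negation]
⇔ (NOT R OR (NOT S AND NOT R) OR (S AND R) OR P) AND ((R AND (S OR R) AND (NOT S OR NOT R)) OR NOT P)   [De Morgan]
⇔ (NOT R OR NOT S OR S OR P) AND (NOT R OR NOT S OR R OR P) AND (NOT R OR NOT R OR S OR P) AND (NOT R OR NOT R OR R OR P) AND (R OR NOT P) AND (S OR R OR NOT P) AND (NOT S OR NOT R OR NOT P)   [distribute OR over AND]
⇔ (NOT R OR S OR P) AND (R OR NOT P) AND (NOT S OR NOT R OR NOT P)   [simplify]

(NOT R OR S OR P) AND (R OR NOT P) AND (NOT S OR NOT R OR NOT P)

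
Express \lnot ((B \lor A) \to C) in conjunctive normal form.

\lnot ((B \lor A) \to C)
≡ \lnot (\lnot (B \lor A) \lor C)   [eliminate \to]
≡ \lnot \lnot (B \lor A) \land \lnot C   [De Morgan]
≡ (B \lor A) \land \lnot C   [double negation]

(B \lor A) \land \lnot C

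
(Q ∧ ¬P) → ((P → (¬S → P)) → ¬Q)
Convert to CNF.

¬Q ∨ P

(Q ∧ ¬P) → ((P → (¬S → P)) → ¬Q)
= ¬(Q ∧ ¬P) ∨ ((P → (¬S → P)) → ¬Q)
= ¬(Q ∧ ¬P) ∨ ¬(P → (¬S → P)) ∨ ¬Q
= ¬(Q ∧ ¬P) ∨ ¬(¬P ∨ (¬S → P)) ∨ ¬Q
= ¬(Q ∧ ¬P) ∨ ¬(¬P ∨ ¬¬S ∨ P) ∨ ¬Q
= ¬Q ∨ ¬¬P ∨ ¬(¬P ∨ ¬¬S ∨ P) ∨ ¬Q
= ¬Q ∨ P ∨ ¬(¬P ∨ ¬¬S ∨ P) ∨ ¬Q
= ¬Q ∨ P ∨ (¬¬P ∧ ¬¬¬S ∧ ¬P) ∨ ¬Q
= ¬Q ∨ P ∨ (P ∧ ¬¬¬S ∧ ¬P) ∨ ¬Q
= ¬Q ∨ P ∨ (P ∧ ¬S ∧ ¬P) ∨ ¬Q
= (¬Q ∨ P ∨ P ∨ ¬Q) ∧ (¬Q ∨ P ∨ ¬S ∨ ¬Q) ∧ (¬Q ∨ P ∨ ¬P ∨ ¬Q)
= ¬Q ∨ P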